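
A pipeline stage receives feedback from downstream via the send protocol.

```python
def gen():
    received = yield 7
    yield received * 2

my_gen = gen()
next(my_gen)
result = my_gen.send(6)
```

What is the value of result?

Step 1: next(my_gen) advances to first yield, producing 7.
Step 2: send(6) resumes, received = 6.
Step 3: yield received * 2 = 6 * 2 = 12.
Therefore result = 12.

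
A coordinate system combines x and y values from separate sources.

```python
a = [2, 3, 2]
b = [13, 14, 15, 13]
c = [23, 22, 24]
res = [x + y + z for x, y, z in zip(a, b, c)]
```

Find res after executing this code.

Step 1: zip three lists (truncates to shortest, len=3):
  2 + 13 + 23 = 38
  3 + 14 + 22 = 39
  2 + 15 + 24 = 41
Therefore res = [38, 39, 41].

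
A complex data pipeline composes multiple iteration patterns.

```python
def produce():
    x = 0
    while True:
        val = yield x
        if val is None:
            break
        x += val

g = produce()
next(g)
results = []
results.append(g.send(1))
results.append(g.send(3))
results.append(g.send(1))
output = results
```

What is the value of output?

Step 1: next(g) -> yield 0.
Step 2: send(1) -> x = 1, yield 1.
Step 3: send(3) -> x = 4, yield 4.
Step 4: send(1) -> x = 5, yield 5.
Therefore output = [1, 4, 5].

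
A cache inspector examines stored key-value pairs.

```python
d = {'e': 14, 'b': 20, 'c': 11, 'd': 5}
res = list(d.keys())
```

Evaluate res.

Step 1: d.keys() returns the dictionary keys in insertion order.
Therefore res = ['e', 'b', 'c', 'd'].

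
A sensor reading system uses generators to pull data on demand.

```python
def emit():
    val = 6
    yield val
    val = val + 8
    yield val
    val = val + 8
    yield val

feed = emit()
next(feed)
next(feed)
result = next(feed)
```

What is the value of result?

Step 1: Trace through generator execution:
  Yield 1: val starts at 6, yield 6
  Yield 2: val = 6 + 8 = 14, yield 14
  Yield 3: val = 14 + 8 = 22, yield 22
Step 2: First next() gets 6, second next() gets the second value, third next() yields 22.
Therefore result = 22.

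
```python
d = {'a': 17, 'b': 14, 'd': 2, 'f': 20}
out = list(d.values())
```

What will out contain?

Step 1: d.values() returns the dictionary values in insertion order.
Therefore out = [17, 14, 2, 20].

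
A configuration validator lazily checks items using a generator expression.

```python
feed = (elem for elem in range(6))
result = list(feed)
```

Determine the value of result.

Step 1: Generator expression iterates range(6): [0, 1, 2, 3, 4, 5].
Step 2: list() collects all values.
Therefore result = [0, 1, 2, 3, 4, 5].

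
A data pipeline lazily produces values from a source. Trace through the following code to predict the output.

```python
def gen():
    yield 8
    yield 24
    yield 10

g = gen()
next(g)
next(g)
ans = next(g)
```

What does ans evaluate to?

Step 1: gen() creates a generator.
Step 2: next(g) yields 8 (consumed and discarded).
Step 3: next(g) yields 24 (consumed and discarded).
Step 4: next(g) yields 10, assigned to ans.
Therefore ans = 10.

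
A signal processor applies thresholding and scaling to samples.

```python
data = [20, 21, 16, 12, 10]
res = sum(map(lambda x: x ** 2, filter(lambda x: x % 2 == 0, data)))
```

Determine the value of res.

Step 1: Filter even numbers from [20, 21, 16, 12, 10]: [20, 16, 12, 10]
Step 2: Square each: [400, 256, 144, 100]
Step 3: Sum = 900.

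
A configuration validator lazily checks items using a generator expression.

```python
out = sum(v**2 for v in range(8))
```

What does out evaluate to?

Step 1: Compute v**2 for each v in range(8):
  v=0: 0**2 = 0
  v=1: 1**2 = 1
  v=2: 2**2 = 4
  v=3: 3**2 = 9
  v=4: 4**2 = 16
  v=5: 5**2 = 25
  v=6: 6**2 = 36
  v=7: 7**2 = 49
Step 2: sum = 0 + 1 + 4 + 9 + 16 + 25 + 36 + 49 = 140.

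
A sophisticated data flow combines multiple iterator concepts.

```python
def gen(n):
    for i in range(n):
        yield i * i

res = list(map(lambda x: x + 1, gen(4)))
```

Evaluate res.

Step 1: gen(4) yields squares: [0, 1, 4, 9].
Step 2: map adds 1 to each: [1, 2, 5, 10].
Therefore res = [1, 2, 5, 10].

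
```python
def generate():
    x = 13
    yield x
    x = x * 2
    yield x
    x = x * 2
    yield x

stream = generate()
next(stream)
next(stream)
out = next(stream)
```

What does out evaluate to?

Step 1: Trace through generator execution:
  Yield 1: x starts at 13, yield 13
  Yield 2: x = 13 * 2 = 26, yield 26
  Yield 3: x = 26 * 2 = 52, yield 52
Step 2: First next() gets 13, second next() gets the second value, third next() yields 52.
Therefore out = 52.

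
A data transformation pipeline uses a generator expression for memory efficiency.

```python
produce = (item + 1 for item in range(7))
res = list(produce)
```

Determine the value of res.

Step 1: For each item in range(7), compute item+1:
  item=0: 0+1 = 1
  item=1: 1+1 = 2
  item=2: 2+1 = 3
  item=3: 3+1 = 4
  item=4: 4+1 = 5
  item=5: 5+1 = 6
  item=6: 6+1 = 7
Therefore res = [1, 2, 3, 4, 5, 6, 7].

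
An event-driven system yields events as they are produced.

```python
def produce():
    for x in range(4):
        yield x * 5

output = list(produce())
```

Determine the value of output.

Step 1: For each x in range(4), yield x * 5:
  x=0: yield 0 * 5 = 0
  x=1: yield 1 * 5 = 5
  x=2: yield 2 * 5 = 10
  x=3: yield 3 * 5 = 15
Therefore output = [0, 5, 10, 15].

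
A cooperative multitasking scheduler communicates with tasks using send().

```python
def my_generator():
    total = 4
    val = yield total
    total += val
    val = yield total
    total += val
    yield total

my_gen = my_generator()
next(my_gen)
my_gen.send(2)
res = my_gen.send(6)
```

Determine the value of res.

Step 1: next() -> yield total=4.
Step 2: send(2) -> val=2, total = 4+2 = 6, yield 6.
Step 3: send(6) -> val=6, total = 6+6 = 12, yield 12.
Therefore res = 12.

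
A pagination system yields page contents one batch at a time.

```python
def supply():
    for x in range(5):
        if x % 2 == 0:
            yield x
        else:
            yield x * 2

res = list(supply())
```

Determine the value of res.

Step 1: For each x in range(5), yield x if even, else x*2:
  x=0 (even): yield 0
  x=1 (odd): yield 1*2 = 2
  x=2 (even): yield 2
  x=3 (odd): yield 3*2 = 6
  x=4 (even): yield 4
Therefore res = [0, 2, 2, 6, 4].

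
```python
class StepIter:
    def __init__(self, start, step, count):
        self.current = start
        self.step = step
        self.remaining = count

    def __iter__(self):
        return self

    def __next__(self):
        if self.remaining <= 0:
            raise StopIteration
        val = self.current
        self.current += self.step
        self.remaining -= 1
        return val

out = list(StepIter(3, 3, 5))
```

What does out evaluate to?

Step 1: StepIter starts at 3, increments by 3, for 5 steps:
  Yield 3, then current += 3
  Yield 6, then current += 3
  Yield 9, then current += 3
  Yield 12, then current += 3
  Yield 15, then current += 3
Therefore out = [3, 6, 9, 12, 15].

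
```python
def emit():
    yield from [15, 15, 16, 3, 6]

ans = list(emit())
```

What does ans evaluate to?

Step 1: yield from delegates to the iterable, yielding each element.
Step 2: Collected values: [15, 15, 16, 3, 6].
Therefore ans = [15, 15, 16, 3, 6].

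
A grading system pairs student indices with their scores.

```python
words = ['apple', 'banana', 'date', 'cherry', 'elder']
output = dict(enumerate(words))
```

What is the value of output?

Step 1: enumerate pairs indices with words:
  0 -> 'apple'
  1 -> 'banana'
  2 -> 'date'
  3 -> 'cherry'
  4 -> 'elder'
Therefore output = {0: 'apple', 1: 'banana', 2: 'date', 3: 'cherry', 4: 'elder'}.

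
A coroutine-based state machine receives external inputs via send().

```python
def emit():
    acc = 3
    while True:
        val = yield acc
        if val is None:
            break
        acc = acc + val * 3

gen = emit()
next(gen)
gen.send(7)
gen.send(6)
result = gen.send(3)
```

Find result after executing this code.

Step 1: next() -> yield acc=3.
Step 2: send(7) -> val=7, acc = 3 + 7*3 = 24, yield 24.
Step 3: send(6) -> val=6, acc = 24 + 6*3 = 42, yield 42.
Step 4: send(3) -> val=3, acc = 42 + 3*3 = 51, yield 51.
Therefore result = 51.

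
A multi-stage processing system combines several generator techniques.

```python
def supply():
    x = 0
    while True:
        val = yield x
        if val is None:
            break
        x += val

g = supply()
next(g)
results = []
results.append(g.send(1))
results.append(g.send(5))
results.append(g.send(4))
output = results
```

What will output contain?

Step 1: next(g) -> yield 0.
Step 2: send(1) -> x = 1, yield 1.
Step 3: send(5) -> x = 6, yield 6.
Step 4: send(4) -> x = 10, yield 10.
Therefore output = [1, 6, 10].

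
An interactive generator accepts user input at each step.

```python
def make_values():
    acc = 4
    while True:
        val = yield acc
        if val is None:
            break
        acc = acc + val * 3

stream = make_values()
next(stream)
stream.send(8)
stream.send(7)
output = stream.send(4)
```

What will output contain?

Step 1: next() -> yield acc=4.
Step 2: send(8) -> val=8, acc = 4 + 8*3 = 28, yield 28.
Step 3: send(7) -> val=7, acc = 28 + 7*3 = 49, yield 49.
Step 4: send(4) -> val=4, acc = 49 + 4*3 = 61, yield 61.
Therefore output = 61.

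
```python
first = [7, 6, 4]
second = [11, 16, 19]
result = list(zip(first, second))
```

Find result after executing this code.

Step 1: zip pairs elements at same index:
  Index 0: (7, 11)
  Index 1: (6, 16)
  Index 2: (4, 19)
Therefore result = [(7, 11), (6, 16), (4, 19)].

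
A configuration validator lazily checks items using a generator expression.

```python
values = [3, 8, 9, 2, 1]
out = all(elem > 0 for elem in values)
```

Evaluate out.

Step 1: Check elem > 0 for each element in [3, 8, 9, 2, 1]:
  3 > 0: True
  8 > 0: True
  9 > 0: True
  2 > 0: True
  1 > 0: True
Step 2: all() returns True.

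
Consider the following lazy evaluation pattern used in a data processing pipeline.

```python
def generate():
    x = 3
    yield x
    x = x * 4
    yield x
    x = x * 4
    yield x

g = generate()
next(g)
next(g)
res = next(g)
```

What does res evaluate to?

Step 1: Trace through generator execution:
  Yield 1: x starts at 3, yield 3
  Yield 2: x = 3 * 4 = 12, yield 12
  Yield 3: x = 12 * 4 = 48, yield 48
Step 2: First next() gets 3, second next() gets the second value, third next() yields 48.
Therefore res = 48.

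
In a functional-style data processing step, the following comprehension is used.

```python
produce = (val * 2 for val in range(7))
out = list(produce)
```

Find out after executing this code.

Step 1: For each val in range(7), compute val*2:
  val=0: 0*2 = 0
  val=1: 1*2 = 2
  val=2: 2*2 = 4
  val=3: 3*2 = 6
  val=4: 4*2 = 8
  val=5: 5*2 = 10
  val=6: 6*2 = 12
Therefore out = [0, 2, 4, 6, 8, 10, 12].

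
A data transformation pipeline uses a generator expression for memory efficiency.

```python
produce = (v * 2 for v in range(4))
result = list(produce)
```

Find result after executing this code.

Step 1: For each v in range(4), compute v*2:
  v=0: 0*2 = 0
  v=1: 1*2 = 2
  v=2: 2*2 = 4
  v=3: 3*2 = 6
Therefore result = [0, 2, 4, 6].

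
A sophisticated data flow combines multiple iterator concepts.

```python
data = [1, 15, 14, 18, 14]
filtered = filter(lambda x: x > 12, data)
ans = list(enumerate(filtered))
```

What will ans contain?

Step 1: Filter [1, 15, 14, 18, 14] for > 12: [15, 14, 18, 14].
Step 2: enumerate re-indexes from 0: [(0, 15), (1, 14), (2, 18), (3, 14)].
Therefore ans = [(0, 15), (1, 14), (2, 18), (3, 14)].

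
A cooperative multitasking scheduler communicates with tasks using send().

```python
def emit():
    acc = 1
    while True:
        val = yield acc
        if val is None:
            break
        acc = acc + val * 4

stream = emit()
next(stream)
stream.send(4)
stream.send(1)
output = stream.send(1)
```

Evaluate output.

Step 1: next() -> yield acc=1.
Step 2: send(4) -> val=4, acc = 1 + 4*4 = 17, yield 17.
Step 3: send(1) -> val=1, acc = 17 + 1*4 = 21, yield 21.
Step 4: send(1) -> val=1, acc = 21 + 1*4 = 25, yield 25.
Therefore output = 25.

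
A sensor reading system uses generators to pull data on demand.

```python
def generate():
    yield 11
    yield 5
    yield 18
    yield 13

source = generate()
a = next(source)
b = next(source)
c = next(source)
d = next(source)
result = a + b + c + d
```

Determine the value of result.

Step 1: Create generator and consume all values:
  a = next(source) = 11
  b = next(source) = 5
  c = next(source) = 18
  d = next(source) = 13
Step 2: result = 11 + 5 + 18 + 13 = 47.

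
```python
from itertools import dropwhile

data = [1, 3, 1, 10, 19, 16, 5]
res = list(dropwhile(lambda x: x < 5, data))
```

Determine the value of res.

Step 1: dropwhile drops elements while < 5:
  1 < 5: dropped
  3 < 5: dropped
  1 < 5: dropped
  10: kept (dropping stopped)
Step 2: Remaining elements kept regardless of condition.
Therefore res = [10, 19, 16, 5].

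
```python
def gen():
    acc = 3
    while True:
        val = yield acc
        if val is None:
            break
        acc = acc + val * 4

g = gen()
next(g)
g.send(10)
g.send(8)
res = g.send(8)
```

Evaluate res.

Step 1: next() -> yield acc=3.
Step 2: send(10) -> val=10, acc = 3 + 10*4 = 43, yield 43.
Step 3: send(8) -> val=8, acc = 43 + 8*4 = 75, yield 75.
Step 4: send(8) -> val=8, acc = 75 + 8*4 = 107, yield 107.
Therefore res = 107.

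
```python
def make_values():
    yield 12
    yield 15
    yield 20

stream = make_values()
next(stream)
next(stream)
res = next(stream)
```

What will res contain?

Step 1: make_values() creates a generator.
Step 2: next(stream) yields 12 (consumed and discarded).
Step 3: next(stream) yields 15 (consumed and discarded).
Step 4: next(stream) yields 20, assigned to res.
Therefore res = 20.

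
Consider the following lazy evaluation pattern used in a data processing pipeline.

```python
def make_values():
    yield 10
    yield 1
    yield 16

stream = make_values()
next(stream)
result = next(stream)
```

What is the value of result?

Step 1: make_values() creates a generator.
Step 2: next(stream) yields 10 (consumed and discarded).
Step 3: next(stream) yields 1, assigned to result.
Therefore result = 1.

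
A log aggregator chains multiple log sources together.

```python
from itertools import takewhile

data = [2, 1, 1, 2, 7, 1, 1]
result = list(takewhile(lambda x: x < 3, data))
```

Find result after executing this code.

Step 1: takewhile stops at first element >= 3:
  2 < 3: take
  1 < 3: take
  1 < 3: take
  2 < 3: take
  7 >= 3: stop
Therefore result = [2, 1, 1, 2].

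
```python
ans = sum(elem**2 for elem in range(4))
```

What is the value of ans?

Step 1: Compute elem**2 for each elem in range(4):
  elem=0: 0**2 = 0
  elem=1: 1**2 = 1
  elem=2: 2**2 = 4
  elem=3: 3**2 = 9
Step 2: sum = 0 + 1 + 4 + 9 = 14.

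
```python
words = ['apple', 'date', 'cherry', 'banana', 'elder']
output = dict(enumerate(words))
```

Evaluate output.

Step 1: enumerate pairs indices with words:
  0 -> 'apple'
  1 -> 'date'
  2 -> 'cherry'
  3 -> 'banana'
  4 -> 'elder'
Therefore output = {0: 'apple', 1: 'date', 2: 'cherry', 3: 'banana', 4: 'elder'}.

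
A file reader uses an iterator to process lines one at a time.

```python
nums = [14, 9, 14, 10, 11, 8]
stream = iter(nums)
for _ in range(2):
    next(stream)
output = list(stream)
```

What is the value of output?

Step 1: Create iterator over [14, 9, 14, 10, 11, 8].
Step 2: Advance 2 positions (consuming [14, 9]).
Step 3: list() collects remaining elements: [14, 10, 11, 8].
Therefore output = [14, 10, 11, 8].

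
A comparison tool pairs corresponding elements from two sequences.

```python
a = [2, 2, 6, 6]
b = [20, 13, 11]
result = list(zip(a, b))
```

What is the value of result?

Step 1: zip stops at shortest (len(a)=4, len(b)=3):
  Index 0: (2, 20)
  Index 1: (2, 13)
  Index 2: (6, 11)
Step 2: Last element of a (6) has no pair, dropped.
Therefore result = [(2, 20), (2, 13), (6, 11)].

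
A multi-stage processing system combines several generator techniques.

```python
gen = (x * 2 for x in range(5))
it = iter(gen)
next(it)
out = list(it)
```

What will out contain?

Step 1: Generator produces [0, 2, 4, 6, 8].
Step 2: next(it) consumes first element (0).
Step 3: list(it) collects remaining: [2, 4, 6, 8].
Therefore out = [2, 4, 6, 8].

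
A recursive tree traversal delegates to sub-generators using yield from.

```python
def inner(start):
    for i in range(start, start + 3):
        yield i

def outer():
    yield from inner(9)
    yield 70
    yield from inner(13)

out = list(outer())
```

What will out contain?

Step 1: outer() delegates to inner(9):
  yield 9
  yield 10
  yield 11
Step 2: yield 70
Step 3: Delegates to inner(13):
  yield 13
  yield 14
  yield 15
Therefore out = [9, 10, 11, 70, 13, 14, 15].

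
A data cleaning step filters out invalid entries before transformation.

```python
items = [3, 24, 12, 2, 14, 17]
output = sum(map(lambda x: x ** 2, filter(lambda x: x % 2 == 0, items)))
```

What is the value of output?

Step 1: Filter even numbers from [3, 24, 12, 2, 14, 17]: [24, 12, 2, 14]
Step 2: Square each: [576, 144, 4, 196]
Step 3: Sum = 920.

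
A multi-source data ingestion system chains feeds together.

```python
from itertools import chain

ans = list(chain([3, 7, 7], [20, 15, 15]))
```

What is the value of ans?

Step 1: chain() concatenates iterables: [3, 7, 7] + [20, 15, 15].
Therefore ans = [3, 7, 7, 20, 15, 15].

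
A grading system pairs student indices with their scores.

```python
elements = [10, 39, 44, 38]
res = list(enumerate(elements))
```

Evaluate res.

Step 1: enumerate pairs each element with its index:
  (0, 10)
  (1, 39)
  (2, 44)
  (3, 38)
Therefore res = [(0, 10), (1, 39), (2, 44), (3, 38)].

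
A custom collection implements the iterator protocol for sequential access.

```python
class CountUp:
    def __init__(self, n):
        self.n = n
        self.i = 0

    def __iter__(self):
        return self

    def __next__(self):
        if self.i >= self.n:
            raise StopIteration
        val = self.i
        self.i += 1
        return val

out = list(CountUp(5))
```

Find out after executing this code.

Step 1: CountUp(5) creates an iterator counting 0 to 4.
Step 2: list() consumes all values: [0, 1, 2, 3, 4].
Therefore out = [0, 1, 2, 3, 4].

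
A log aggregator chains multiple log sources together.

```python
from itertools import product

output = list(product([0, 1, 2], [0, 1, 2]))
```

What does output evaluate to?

Step 1: product([0, 1, 2], [0, 1, 2]) gives all pairs:
  (0, 0)
  (0, 1)
  (0, 2)
  (1, 0)
  (1, 1)
  (1, 2)
  (2, 0)
  (2, 1)
  (2, 2)
Therefore output = [(0, 0), (0, 1), (0, 2), (1, 0), (1, 1), (1, 2), (2, 0), (2, 1), (2, 2)].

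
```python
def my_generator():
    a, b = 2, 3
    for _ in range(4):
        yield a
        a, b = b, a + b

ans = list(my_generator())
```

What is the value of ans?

Step 1: Fibonacci-like sequence starting with a=2, b=3:
  Iteration 1: yield a=2, then a,b = 3,5
  Iteration 2: yield a=3, then a,b = 5,8
  Iteration 3: yield a=5, then a,b = 8,13
  Iteration 4: yield a=8, then a,b = 13,21
Therefore ans = [2, 3, 5, 8].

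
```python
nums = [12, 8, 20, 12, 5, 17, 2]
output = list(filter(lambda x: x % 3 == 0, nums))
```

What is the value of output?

Step 1: Filter elements divisible by 3:
  12 % 3 = 0: kept
  8 % 3 = 2: removed
  20 % 3 = 2: removed
  12 % 3 = 0: kept
  5 % 3 = 2: removed
  17 % 3 = 2: removed
  2 % 3 = 2: removed
Therefore output = [12, 12].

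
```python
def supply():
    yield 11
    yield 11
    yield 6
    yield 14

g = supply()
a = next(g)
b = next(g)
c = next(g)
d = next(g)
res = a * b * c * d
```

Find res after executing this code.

Step 1: Create generator and consume all values:
  a = next(g) = 11
  b = next(g) = 11
  c = next(g) = 6
  d = next(g) = 14
Step 2: res = 11 * 11 * 6 * 14 = 10164.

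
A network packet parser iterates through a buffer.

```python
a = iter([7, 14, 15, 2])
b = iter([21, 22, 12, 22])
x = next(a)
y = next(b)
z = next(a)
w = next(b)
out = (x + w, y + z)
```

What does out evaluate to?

Step 1: a iterates [7, 14, 15, 2], b iterates [21, 22, 12, 22].
Step 2: x = next(a) = 7, y = next(b) = 21.
Step 3: z = next(a) = 14, w = next(b) = 22.
Step 4: out = (7 + 22, 21 + 14) = (29, 35).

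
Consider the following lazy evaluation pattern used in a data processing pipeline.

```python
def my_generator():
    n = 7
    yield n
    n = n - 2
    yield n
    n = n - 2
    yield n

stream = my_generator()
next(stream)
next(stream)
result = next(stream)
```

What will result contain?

Step 1: Trace through generator execution:
  Yield 1: n starts at 7, yield 7
  Yield 2: n = 7 - 2 = 5, yield 5
  Yield 3: n = 5 - 2 = 3, yield 3
Step 2: First next() gets 7, second next() gets the second value, third next() yields 3.
Therefore result = 3.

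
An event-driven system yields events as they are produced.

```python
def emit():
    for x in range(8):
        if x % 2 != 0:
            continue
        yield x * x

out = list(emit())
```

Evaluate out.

Step 1: Only yield x**2 when x is divisible by 2:
  x=0: 0 % 2 == 0, yield 0**2 = 0
  x=2: 2 % 2 == 0, yield 2**2 = 4
  x=4: 4 % 2 == 0, yield 4**2 = 16
  x=6: 6 % 2 == 0, yield 6**2 = 36
Therefore out = [0, 4, 16, 36].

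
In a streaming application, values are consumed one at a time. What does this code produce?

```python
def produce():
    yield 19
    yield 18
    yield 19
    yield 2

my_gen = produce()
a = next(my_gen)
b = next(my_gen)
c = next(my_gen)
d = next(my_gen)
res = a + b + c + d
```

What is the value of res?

Step 1: Create generator and consume all values:
  a = next(my_gen) = 19
  b = next(my_gen) = 18
  c = next(my_gen) = 19
  d = next(my_gen) = 2
Step 2: res = 19 + 18 + 19 + 2 = 58.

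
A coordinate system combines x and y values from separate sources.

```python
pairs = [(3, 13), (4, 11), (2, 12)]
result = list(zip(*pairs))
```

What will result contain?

Step 1: zip(*pairs) transposes: unzips [(3, 13), (4, 11), (2, 12)] into separate sequences.
Step 2: First elements: (3, 4, 2), second elements: (13, 11, 12).
Therefore result = [(3, 4, 2), (13, 11, 12)].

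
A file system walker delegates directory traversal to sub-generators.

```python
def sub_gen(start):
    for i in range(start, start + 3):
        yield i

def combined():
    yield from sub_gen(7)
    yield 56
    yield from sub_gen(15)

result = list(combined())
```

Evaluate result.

Step 1: combined() delegates to sub_gen(7):
  yield 7
  yield 8
  yield 9
Step 2: yield 56
Step 3: Delegates to sub_gen(15):
  yield 15
  yield 16
  yield 17
Therefore result = [7, 8, 9, 56, 15, 16, 17].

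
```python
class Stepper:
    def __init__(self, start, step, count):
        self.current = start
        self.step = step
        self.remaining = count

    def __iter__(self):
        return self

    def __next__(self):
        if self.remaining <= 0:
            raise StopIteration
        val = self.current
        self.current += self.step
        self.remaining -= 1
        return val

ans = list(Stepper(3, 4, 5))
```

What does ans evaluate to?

Step 1: Stepper starts at 3, increments by 4, for 5 steps:
  Yield 3, then current += 4
  Yield 7, then current += 4
  Yield 11, then current += 4
  Yield 15, then current += 4
  Yield 19, then current += 4
Therefore ans = [3, 7, 11, 15, 19].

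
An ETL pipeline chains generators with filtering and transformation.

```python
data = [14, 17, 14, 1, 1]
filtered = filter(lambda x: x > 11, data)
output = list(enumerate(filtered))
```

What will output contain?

Step 1: Filter [14, 17, 14, 1, 1] for > 11: [14, 17, 14].
Step 2: enumerate re-indexes from 0: [(0, 14), (1, 17), (2, 14)].
Therefore output = [(0, 14), (1, 17), (2, 14)].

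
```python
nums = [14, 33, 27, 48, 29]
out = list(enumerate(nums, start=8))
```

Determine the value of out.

Step 1: enumerate with start=8:
  (8, 14)
  (9, 33)
  (10, 27)
  (11, 48)
  (12, 29)
Therefore out = [(8, 14), (9, 33), (10, 27), (11, 48), (12, 29)].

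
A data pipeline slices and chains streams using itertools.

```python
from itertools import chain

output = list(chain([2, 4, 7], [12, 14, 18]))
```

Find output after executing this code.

Step 1: chain() concatenates iterables: [2, 4, 7] + [12, 14, 18].
Therefore output = [2, 4, 7, 12, 14, 18].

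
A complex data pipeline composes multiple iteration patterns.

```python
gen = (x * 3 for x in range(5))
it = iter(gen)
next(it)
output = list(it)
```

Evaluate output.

Step 1: Generator produces [0, 3, 6, 9, 12].
Step 2: next(it) consumes first element (0).
Step 3: list(it) collects remaining: [3, 6, 9, 12].
Therefore output = [3, 6, 9, 12].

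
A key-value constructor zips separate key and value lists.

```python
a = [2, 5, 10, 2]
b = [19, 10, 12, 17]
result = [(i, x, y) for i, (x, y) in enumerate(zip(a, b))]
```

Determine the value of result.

Step 1: enumerate(zip(a, b)) gives index with paired elements:
  i=0: (2, 19)
  i=1: (5, 10)
  i=2: (10, 12)
  i=3: (2, 17)
Therefore result = [(0, 2, 19), (1, 5, 10), (2, 10, 12), (3, 2, 17)].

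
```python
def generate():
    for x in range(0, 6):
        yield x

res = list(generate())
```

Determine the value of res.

Step 1: The generator yields each value from range(0, 6).
Step 2: list() consumes all yields: [0, 1, 2, 3, 4, 5].
Therefore res = [0, 1, 2, 3, 4, 5].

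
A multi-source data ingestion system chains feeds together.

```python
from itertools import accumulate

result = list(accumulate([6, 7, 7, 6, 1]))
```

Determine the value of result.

Step 1: accumulate computes running sums:
  + 6 = 6
  + 7 = 13
  + 7 = 20
  + 6 = 26
  + 1 = 27
Therefore result = [6, 13, 20, 26, 27].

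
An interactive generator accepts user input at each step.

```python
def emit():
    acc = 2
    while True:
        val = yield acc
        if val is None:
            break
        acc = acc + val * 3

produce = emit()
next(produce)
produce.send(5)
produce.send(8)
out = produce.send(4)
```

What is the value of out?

Step 1: next() -> yield acc=2.
Step 2: send(5) -> val=5, acc = 2 + 5*3 = 17, yield 17.
Step 3: send(8) -> val=8, acc = 17 + 8*3 = 41, yield 41.
Step 4: send(4) -> val=4, acc = 41 + 4*3 = 53, yield 53.
Therefore out = 53.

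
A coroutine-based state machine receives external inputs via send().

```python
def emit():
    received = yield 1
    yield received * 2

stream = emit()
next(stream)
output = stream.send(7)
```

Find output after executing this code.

Step 1: next(stream) advances to first yield, producing 1.
Step 2: send(7) resumes, received = 7.
Step 3: yield received * 2 = 7 * 2 = 14.
Therefore output = 14.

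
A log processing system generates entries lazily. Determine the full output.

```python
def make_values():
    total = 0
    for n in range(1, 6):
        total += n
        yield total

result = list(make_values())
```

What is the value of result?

Step 1: Generator accumulates running sum:
  n=1: total = 1, yield 1
  n=2: total = 3, yield 3
  n=3: total = 6, yield 6
  n=4: total = 10, yield 10
  n=5: total = 15, yield 15
Therefore result = [1, 3, 6, 10, 15].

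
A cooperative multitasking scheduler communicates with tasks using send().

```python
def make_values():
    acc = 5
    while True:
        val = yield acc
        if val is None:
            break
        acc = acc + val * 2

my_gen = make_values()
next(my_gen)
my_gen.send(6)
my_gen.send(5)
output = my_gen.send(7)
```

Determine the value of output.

Step 1: next() -> yield acc=5.
Step 2: send(6) -> val=6, acc = 5 + 6*2 = 17, yield 17.
Step 3: send(5) -> val=5, acc = 17 + 5*2 = 27, yield 27.
Step 4: send(7) -> val=7, acc = 27 + 7*2 = 41, yield 41.
Therefore output = 41.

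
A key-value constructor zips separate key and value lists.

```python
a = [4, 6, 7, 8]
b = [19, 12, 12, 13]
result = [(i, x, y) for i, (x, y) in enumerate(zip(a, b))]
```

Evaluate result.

Step 1: enumerate(zip(a, b)) gives index with paired elements:
  i=0: (4, 19)
  i=1: (6, 12)
  i=2: (7, 12)
  i=3: (8, 13)
Therefore result = [(0, 4, 19), (1, 6, 12), (2, 7, 12), (3, 8, 13)].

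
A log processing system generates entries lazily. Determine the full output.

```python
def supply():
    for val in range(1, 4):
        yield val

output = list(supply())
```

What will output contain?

Step 1: The generator yields each value from range(1, 4).
Step 2: list() consumes all yields: [1, 2, 3].
Therefore output = [1, 2, 3].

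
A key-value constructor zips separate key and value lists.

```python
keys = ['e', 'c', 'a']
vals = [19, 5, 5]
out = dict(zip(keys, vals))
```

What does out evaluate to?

Step 1: zip pairs keys with values:
  'e' -> 19
  'c' -> 5
  'a' -> 5
Therefore out = {'e': 19, 'c': 5, 'a': 5}.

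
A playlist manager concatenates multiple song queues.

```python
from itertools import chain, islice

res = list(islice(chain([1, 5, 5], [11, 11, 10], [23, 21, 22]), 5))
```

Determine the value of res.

Step 1: chain([1, 5, 5], [11, 11, 10], [23, 21, 22]) = [1, 5, 5, 11, 11, 10, 23, 21, 22].
Step 2: islice takes first 5 elements: [1, 5, 5, 11, 11].
Therefore res = [1, 5, 5, 11, 11].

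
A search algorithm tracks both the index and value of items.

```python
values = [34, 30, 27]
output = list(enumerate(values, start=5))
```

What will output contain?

Step 1: enumerate with start=5:
  (5, 34)
  (6, 30)
  (7, 27)
Therefore output = [(5, 34), (6, 30), (7, 27)].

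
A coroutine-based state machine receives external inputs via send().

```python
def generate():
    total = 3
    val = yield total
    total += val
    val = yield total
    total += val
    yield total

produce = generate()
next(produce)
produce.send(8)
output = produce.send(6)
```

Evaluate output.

Step 1: next() -> yield total=3.
Step 2: send(8) -> val=8, total = 3+8 = 11, yield 11.
Step 3: send(6) -> val=6, total = 11+6 = 17, yield 17.
Therefore output = 17.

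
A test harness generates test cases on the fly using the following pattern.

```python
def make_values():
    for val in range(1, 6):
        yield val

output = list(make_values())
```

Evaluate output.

Step 1: The generator yields each value from range(1, 6).
Step 2: list() consumes all yields: [1, 2, 3, 4, 5].
Therefore output = [1, 2, 3, 4, 5].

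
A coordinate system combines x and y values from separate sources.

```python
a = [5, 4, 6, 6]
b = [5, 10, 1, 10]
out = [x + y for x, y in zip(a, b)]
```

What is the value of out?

Step 1: Add corresponding elements:
  5 + 5 = 10
  4 + 10 = 14
  6 + 1 = 7
  6 + 10 = 16
Therefore out = [10, 14, 7, 16].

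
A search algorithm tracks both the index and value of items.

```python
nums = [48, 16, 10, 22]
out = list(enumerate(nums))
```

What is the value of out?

Step 1: enumerate pairs each element with its index:
  (0, 48)
  (1, 16)
  (2, 10)
  (3, 22)
Therefore out = [(0, 48), (1, 16), (2, 10), (3, 22)].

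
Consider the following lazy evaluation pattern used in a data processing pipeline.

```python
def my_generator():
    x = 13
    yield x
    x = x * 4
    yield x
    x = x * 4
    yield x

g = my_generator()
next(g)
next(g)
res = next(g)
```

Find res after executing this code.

Step 1: Trace through generator execution:
  Yield 1: x starts at 13, yield 13
  Yield 2: x = 13 * 4 = 52, yield 52
  Yield 3: x = 52 * 4 = 208, yield 208
Step 2: First next() gets 13, second next() gets the second value, third next() yields 208.
Therefore res = 208.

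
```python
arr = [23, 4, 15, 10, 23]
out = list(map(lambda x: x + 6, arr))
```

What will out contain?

Step 1: Apply lambda x: x + 6 to each element:
  23 -> 29
  4 -> 10
  15 -> 21
  10 -> 16
  23 -> 29
Therefore out = [29, 10, 21, 16, 29].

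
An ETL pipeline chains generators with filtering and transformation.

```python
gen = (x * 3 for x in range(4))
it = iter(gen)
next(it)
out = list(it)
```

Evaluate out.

Step 1: Generator produces [0, 3, 6, 9].
Step 2: next(it) consumes first element (0).
Step 3: list(it) collects remaining: [3, 6, 9].
Therefore out = [3, 6, 9].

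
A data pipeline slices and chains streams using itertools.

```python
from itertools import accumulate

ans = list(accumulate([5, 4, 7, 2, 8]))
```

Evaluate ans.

Step 1: accumulate computes running sums:
  + 5 = 5
  + 4 = 9
  + 7 = 16
  + 2 = 18
  + 8 = 26
Therefore ans = [5, 9, 16, 18, 26].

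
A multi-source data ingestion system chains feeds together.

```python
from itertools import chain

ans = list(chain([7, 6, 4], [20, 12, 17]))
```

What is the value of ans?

Step 1: chain() concatenates iterables: [7, 6, 4] + [20, 12, 17].
Therefore ans = [7, 6, 4, 20, 12, 17].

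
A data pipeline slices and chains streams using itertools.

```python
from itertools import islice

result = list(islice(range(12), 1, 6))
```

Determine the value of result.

Step 1: islice(range(12), 1, 6) takes elements at indices [1, 6).
Step 2: Elements: [1, 2, 3, 4, 5].
Therefore result = [1, 2, 3, 4, 5].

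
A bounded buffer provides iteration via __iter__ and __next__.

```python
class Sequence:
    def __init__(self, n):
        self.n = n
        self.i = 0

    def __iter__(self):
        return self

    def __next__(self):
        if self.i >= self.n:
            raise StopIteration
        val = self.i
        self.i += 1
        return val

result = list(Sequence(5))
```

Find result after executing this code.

Step 1: Sequence(5) creates an iterator counting 0 to 4.
Step 2: list() consumes all values: [0, 1, 2, 3, 4].
Therefore result = [0, 1, 2, 3, 4].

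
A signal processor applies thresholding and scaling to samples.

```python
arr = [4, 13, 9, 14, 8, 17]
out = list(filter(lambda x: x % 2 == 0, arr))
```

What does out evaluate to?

Step 1: Filter elements divisible by 2:
  4 % 2 = 0: kept
  13 % 2 = 1: removed
  9 % 2 = 1: removed
  14 % 2 = 0: kept
  8 % 2 = 0: kept
  17 % 2 = 1: removed
Therefore out = [4, 14, 8].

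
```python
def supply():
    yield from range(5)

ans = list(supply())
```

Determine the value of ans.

Step 1: yield from delegates to the iterable, yielding each element.
Step 2: Collected values: [0, 1, 2, 3, 4].
Therefore ans = [0, 1, 2, 3, 4].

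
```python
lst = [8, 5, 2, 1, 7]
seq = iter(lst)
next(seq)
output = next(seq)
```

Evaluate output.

Step 1: Create iterator over [8, 5, 2, 1, 7].
Step 2: next() consumes 8.
Step 3: next() returns 5.
Therefore output = 5.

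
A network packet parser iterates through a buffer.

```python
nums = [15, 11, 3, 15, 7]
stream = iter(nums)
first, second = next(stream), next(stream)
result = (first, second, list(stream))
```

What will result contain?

Step 1: Create iterator over [15, 11, 3, 15, 7].
Step 2: first = 15, second = 11.
Step 3: Remaining elements: [3, 15, 7].
Therefore result = (15, 11, [3, 15, 7]).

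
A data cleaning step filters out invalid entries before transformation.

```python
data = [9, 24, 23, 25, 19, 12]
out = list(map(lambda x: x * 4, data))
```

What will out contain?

Step 1: Apply lambda x: x * 4 to each element:
  9 -> 36
  24 -> 96
  23 -> 92
  25 -> 100
  19 -> 76
  12 -> 48
Therefore out = [36, 96, 92, 100, 76, 48].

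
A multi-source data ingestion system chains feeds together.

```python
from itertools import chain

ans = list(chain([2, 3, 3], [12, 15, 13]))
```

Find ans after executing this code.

Step 1: chain() concatenates iterables: [2, 3, 3] + [12, 15, 13].
Therefore ans = [2, 3, 3, 12, 15, 13].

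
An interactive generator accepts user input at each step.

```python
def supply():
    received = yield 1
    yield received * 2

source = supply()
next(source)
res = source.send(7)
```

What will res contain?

Step 1: next(source) advances to first yield, producing 1.
Step 2: send(7) resumes, received = 7.
Step 3: yield received * 2 = 7 * 2 = 14.
Therefore res = 14.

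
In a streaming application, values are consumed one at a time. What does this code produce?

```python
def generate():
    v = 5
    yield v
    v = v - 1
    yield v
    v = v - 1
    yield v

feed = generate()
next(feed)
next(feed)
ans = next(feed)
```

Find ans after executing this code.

Step 1: Trace through generator execution:
  Yield 1: v starts at 5, yield 5
  Yield 2: v = 5 - 1 = 4, yield 4
  Yield 3: v = 4 - 1 = 3, yield 3
Step 2: First next() gets 5, second next() gets the second value, third next() yields 3.
Therefore ans = 3.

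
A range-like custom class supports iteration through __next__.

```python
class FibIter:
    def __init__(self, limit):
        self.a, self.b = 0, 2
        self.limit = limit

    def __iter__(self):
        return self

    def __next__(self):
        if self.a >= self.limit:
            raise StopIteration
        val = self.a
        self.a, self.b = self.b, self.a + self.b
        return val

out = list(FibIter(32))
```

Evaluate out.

Step 1: Fibonacci-like sequence (a=0, b=2) until >= 32:
  Yield 0, then a,b = 2,2
  Yield 2, then a,b = 2,4
  Yield 2, then a,b = 4,6
  Yield 4, then a,b = 6,10
  Yield 6, then a,b = 10,16
  Yield 10, then a,b = 16,26
  Yield 16, then a,b = 26,42
  Yield 26, then a,b = 42,68
Step 2: 42 >= 32, stop.
Therefore out = [0, 2, 2, 4, 6, 10, 16, 26].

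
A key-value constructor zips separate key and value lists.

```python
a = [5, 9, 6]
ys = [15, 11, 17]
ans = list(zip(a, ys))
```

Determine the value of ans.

Step 1: zip pairs elements at same index:
  Index 0: (5, 15)
  Index 1: (9, 11)
  Index 2: (6, 17)
Therefore ans = [(5, 15), (9, 11), (6, 17)].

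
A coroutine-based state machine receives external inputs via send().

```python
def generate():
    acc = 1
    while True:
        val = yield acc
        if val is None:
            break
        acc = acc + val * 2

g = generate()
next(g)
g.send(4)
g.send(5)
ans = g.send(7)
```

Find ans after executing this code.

Step 1: next() -> yield acc=1.
Step 2: send(4) -> val=4, acc = 1 + 4*2 = 9, yield 9.
Step 3: send(5) -> val=5, acc = 9 + 5*2 = 19, yield 19.
Step 4: send(7) -> val=7, acc = 19 + 7*2 = 33, yield 33.
Therefore ans = 33.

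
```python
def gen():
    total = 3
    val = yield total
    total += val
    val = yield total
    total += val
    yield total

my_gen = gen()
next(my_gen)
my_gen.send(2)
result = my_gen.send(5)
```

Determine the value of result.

Step 1: next() -> yield total=3.
Step 2: send(2) -> val=2, total = 3+2 = 5, yield 5.
Step 3: send(5) -> val=5, total = 5+5 = 10, yield 10.
Therefore result = 10.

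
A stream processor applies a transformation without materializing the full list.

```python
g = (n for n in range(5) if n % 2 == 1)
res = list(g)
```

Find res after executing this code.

Step 1: Filter range(5) keeping only odd values:
  n=0: even, excluded
  n=1: odd, included
  n=2: even, excluded
  n=3: odd, included
  n=4: even, excluded
Therefore res = [1, 3].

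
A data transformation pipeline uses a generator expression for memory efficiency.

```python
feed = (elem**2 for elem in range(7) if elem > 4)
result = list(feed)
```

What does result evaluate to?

Step 1: For range(7), keep elem > 4, then square:
  elem=0: 0 <= 4, excluded
  elem=1: 1 <= 4, excluded
  elem=2: 2 <= 4, excluded
  elem=3: 3 <= 4, excluded
  elem=4: 4 <= 4, excluded
  elem=5: 5 > 4, yield 5**2 = 25
  elem=6: 6 > 4, yield 6**2 = 36
Therefore result = [25, 36].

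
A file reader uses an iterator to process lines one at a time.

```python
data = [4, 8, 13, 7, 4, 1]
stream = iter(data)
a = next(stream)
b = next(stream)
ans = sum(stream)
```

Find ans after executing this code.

Step 1: Create iterator over [4, 8, 13, 7, 4, 1].
Step 2: a = next() = 4, b = next() = 8.
Step 3: sum() of remaining [13, 7, 4, 1] = 25.
Therefore ans = 25.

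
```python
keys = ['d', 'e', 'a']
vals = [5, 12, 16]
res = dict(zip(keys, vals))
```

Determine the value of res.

Step 1: zip pairs keys with values:
  'd' -> 5
  'e' -> 12
  'a' -> 16
Therefore res = {'d': 5, 'e': 12, 'a': 16}.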